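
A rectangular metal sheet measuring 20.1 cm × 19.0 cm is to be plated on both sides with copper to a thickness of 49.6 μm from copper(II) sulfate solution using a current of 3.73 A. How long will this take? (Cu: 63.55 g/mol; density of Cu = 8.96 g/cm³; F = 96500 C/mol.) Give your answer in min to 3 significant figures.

461 min

Plated area = 2 × 20.1 × 19.0 = 763.8 cm²
Volume = 763.8 × 49.6×10⁻⁴ cm = 3.788 cm³
m(Cu) = 3.788 × 8.96 = 33.94 g
n(Cu) = 33.94 / 63.55 = 0.5341 mol; n(e⁻) = 2 × 0.5341 = 1.068 mol
Q = 1.068 × 96500 = 1.031×10^5 C
t = 1.031×10^5 / 3.73 = 27640 s = 461 min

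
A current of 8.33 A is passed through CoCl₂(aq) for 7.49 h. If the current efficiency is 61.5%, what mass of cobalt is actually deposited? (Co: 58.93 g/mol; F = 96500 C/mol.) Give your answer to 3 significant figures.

Q = 8.33 × 26964 = 2.246×10^5 C
n(e⁻) = 2.246×10^5 / 96500 = 2.327 mol
Co²⁺ + 2e⁻ → Co, so theoretical m(Co) = 1.164 × 58.93 = 68.59 g
Actual mass = 61.5% × 68.59 = 42.2 g

42.2 g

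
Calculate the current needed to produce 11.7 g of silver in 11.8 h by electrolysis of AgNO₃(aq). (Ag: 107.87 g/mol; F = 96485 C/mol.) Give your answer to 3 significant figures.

0.246 A

n(Ag) = 11.7 / 107.87 = 0.1085 mol
Ag⁺ + e⁻ → Ag, so n(e⁻) = 0.1085 mol
Q = 0.1085 × 96485 = 10470 C
I = Q / t = 10470 / 42480 s = 0.246 A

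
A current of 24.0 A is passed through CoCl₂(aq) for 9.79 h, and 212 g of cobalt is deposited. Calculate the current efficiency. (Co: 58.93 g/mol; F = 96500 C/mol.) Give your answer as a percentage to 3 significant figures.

82.1%

Q = 24.0 × 35244 = 8.459×10^5 C
n(e⁻) = 8.459×10^5 / 96500 = 8.766 mol
Co²⁺ + 2e⁻ → Co, so theoretical n(Co) = 4.383 mol → 258.3 g
Efficiency = 212 / 258.3 = 0.8208 = 82.1%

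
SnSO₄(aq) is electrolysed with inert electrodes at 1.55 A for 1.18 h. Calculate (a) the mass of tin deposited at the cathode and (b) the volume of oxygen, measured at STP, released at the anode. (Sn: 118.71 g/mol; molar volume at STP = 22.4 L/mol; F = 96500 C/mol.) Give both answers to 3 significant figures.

Q = 1.55 × 4248 = 6584 C; n(e⁻) = 6584 / 96500 = 0.06823 mol
Cathode: Sn²⁺ + 2e⁻ → Sn → n(Sn) = 0.06823/2 = 0.03412 mol → 4.05 g
Anode: 2H₂O → O₂ + 4H⁺ + 4e⁻ → n(O₂) = 0.06823/4 = 0.01706 mol → 0.382 L

4.05 g Sn; 0.382 L O₂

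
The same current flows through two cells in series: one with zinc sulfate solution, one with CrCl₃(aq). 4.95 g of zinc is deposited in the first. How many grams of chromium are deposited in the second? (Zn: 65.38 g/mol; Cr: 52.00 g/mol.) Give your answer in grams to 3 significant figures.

n(Zn) = 4.95 / 65.38 = 0.07571 mol
Zn²⁺ + 2e⁻ → Zn, so n(e⁻) = 2 × 0.07571 = 0.1514 mol
In series, the same 0.1514 mol of electrons flows through the second cell.
Cr³⁺ + 3e⁻ → Cr, so n(Cr) = 0.1514 / 3 = 0.05047 mol
m(Cr) = 0.05047 × 52.00 = 2.62 g

2.62 g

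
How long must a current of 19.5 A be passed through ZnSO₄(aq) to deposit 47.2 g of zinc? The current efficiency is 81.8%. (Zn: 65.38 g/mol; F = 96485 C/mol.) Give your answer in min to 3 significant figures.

n(Zn) = 47.2 / 65.38 = 0.7219 mol
Zn²⁺ + 2e⁻ → Zn, so n(e⁻) = 2 × 0.7219 = 1.444 mol
Q = 1.444 × 96485 / 0.818 = 1.703×10^5 C
t = Q / I = 1.703×10^5 / 19.5 = 8733 s = 146 min

146 min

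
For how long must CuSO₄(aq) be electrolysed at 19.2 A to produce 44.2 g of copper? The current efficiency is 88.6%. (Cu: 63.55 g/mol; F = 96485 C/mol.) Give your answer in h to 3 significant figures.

n(Cu) = 44.2 / 63.55 = 0.6955 mol
Cu²⁺ + 2e⁻ → Cu, so n(e⁻) = 2 × 0.6955 = 1.391 mol
Q = 1.391 × 96485 / 0.886 = 1.515×10^5 C
t = Q / I = 1.515×10^5 / 19.2 = 7891 s = 2.19 h

2.19 h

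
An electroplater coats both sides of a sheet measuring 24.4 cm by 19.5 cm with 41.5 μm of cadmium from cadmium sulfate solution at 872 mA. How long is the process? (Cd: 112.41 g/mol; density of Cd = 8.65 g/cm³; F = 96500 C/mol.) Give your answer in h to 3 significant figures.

Plated area = 2 × 24.4 × 19.5 = 951.6 cm²
Volume = 951.6 × 41.5×10⁻⁴ cm = 3.949 cm³
m(Cd) = 3.949 × 8.65 = 34.16 g
n(Cd) = 34.16 / 112.41 = 0.3039 mol; n(e⁻) = 2 × 0.3039 = 0.6078 mol
Q = 0.6078 × 96500 = 58650 C
t = 58650 / 0.872 = 67260 s = 18.7 h

18.7 h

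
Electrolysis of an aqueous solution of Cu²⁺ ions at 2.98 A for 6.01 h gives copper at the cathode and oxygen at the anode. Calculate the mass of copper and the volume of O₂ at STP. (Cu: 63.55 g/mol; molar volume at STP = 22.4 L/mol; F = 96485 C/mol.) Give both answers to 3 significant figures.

Q = 2.98 × 21636 = 64480 C; n(e⁻) = 64480 / 96485 = 0.6683 mol
Cathode: Cu²⁺ + 2e⁻ → Cu → n(Cu) = 0.6683/2 = 0.3342 mol → 21.2 g
Anode: 2H₂O → O₂ + 4H⁺ + 4e⁻ → n(O₂) = 0.6683/4 = 0.1671 mol → 3.74 L

21.2 g Cu; 3.74 L O₂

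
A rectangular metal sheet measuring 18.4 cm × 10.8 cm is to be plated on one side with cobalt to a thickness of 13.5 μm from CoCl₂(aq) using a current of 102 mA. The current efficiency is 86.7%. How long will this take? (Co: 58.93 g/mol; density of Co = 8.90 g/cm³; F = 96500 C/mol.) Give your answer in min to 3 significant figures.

1470 min

Plated area = 18.4 × 10.8 = 198.7 cm²
Volume = 198.7 × 13.5×10⁻⁴ cm = 0.2682 cm³
m(Co) = 0.2682 × 8.90 = 2.387 g
n(Co) = 2.387 / 58.93 = 0.04051 mol; n(e⁻) = 2 × 0.04051 = 0.08102 mol
Q = 0.08102 × 96500 / 0.867 = 9018 C
t = 9018 / 0.102 = 88410 s = 1470 min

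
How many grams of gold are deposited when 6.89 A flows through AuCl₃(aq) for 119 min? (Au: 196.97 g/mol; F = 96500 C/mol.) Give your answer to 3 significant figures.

33.5 g

Q = 6.89 A × 7140 s = 49190 C
Moles of electrons = 49190 / 96500 = 0.5097 mol
Au³⁺ + 3e⁻ → Au, so n(Au) = 0.5097 / 3 = 0.1699 mol
m = 0.1699 × 196.97 = 33.5 g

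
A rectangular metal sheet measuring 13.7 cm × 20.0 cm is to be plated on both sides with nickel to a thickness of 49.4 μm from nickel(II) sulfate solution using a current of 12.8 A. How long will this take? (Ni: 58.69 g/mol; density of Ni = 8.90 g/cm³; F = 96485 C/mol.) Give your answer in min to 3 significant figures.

103 min

Plated area = 2 × 13.7 × 20.0 = 548.0 cm²
Volume = 548.0 × 49.4×10⁻⁴ cm = 2.707 cm³
m(Ni) = 2.707 × 8.90 = 24.09 g
n(Ni) = 24.09 / 58.69 = 0.4105 mol; n(e⁻) = 2 × 0.4105 = 0.8210 mol
Q = 0.8210 × 96485 = 79210 C
t = 79210 / 12.8 = 6188 s = 103 min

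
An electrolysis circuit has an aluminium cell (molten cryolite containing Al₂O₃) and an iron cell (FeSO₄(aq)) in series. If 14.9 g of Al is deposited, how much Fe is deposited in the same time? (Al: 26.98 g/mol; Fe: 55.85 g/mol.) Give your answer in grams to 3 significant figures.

46.3 g

n(Al) = 14.9 / 26.98 = 0.5523 mol
Al³⁺ + 3e⁻ → Al, so n(e⁻) = 3 × 0.5523 = 1.657 mol
In series, the same 1.657 mol of electrons flows through the second cell.
Fe²⁺ + 2e⁻ → Fe, so n(Fe) = 1.657 / 2 = 0.8285 mol
m(Fe) = 0.8285 × 55.85 = 46.3 g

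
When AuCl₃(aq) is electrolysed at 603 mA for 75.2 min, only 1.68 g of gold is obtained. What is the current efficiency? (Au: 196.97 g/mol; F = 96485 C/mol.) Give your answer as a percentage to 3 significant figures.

Q = 0.603 × 4512 = 2721 C
n(e⁻) = 2721 / 96485 = 0.02820 mol
Au³⁺ + 3e⁻ → Au, so theoretical n(Au) = 0.009400 mol → 1.852 g
Efficiency = 1.68 / 1.852 = 0.9071 = 90.7%

90.7%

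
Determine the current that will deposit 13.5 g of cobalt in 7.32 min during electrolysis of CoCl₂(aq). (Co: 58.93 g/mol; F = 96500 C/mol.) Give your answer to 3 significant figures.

101 A

n(Co) = 13.5 / 58.93 = 0.2291 mol
Co²⁺ + 2e⁻ → Co, so n(e⁻) = 2 × 0.2291 = 0.4582 mol
Q = 0.4582 × 96500 = 44220 C
I = Q / t = 44220 / 439.2 s = 101 A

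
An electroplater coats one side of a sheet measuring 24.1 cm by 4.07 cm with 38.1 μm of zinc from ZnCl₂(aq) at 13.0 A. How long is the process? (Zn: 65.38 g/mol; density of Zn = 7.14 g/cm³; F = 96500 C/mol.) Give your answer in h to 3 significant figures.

0.168 h

Plated area = 24.1 × 4.07 = 98.09 cm²
Volume = 98.09 × 38.1×10⁻⁴ cm = 0.3737 cm³
m(Zn) = 0.3737 × 7.14 = 2.668 g
n(Zn) = 2.668 / 65.38 = 0.04081 mol; n(e⁻) = 2 × 0.04081 = 0.08162 mol
Q = 0.08162 × 96500 = 7876 C
t = 7876 / 13.0 = 605.8 s = 0.168 h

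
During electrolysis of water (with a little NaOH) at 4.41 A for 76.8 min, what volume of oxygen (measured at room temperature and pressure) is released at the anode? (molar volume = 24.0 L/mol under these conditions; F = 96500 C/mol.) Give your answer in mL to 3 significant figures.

1260 mL

Q = 4.41 A × 4608 s = 20320 C
Moles of electrons = 20320 / 96500 = 0.2106 mol
2H₂O → O₂ + 4H⁺ + 4e⁻, so n(O₂) = 0.2106 / 4 = 0.05265 mol
V = 0.05265 × 24.0 = 1.264 L
= 1260 mL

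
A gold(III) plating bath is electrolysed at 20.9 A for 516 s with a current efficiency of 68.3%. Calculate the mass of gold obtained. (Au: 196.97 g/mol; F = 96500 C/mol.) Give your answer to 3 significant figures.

5.01 g

Q = 20.9 × 516 = 10780 C
n(e⁻) = 10780 / 96500 = 0.1117 mol
Au³⁺ + 3e⁻ → Au, so theoretical m(Au) = 0.03723 × 196.97 = 7.333 g
Actual mass = 68.3% × 7.333 = 5.01 g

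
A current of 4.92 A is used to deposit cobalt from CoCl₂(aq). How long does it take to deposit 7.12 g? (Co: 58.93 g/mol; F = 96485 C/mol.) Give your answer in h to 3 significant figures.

1.32 h

n(Co) = 7.12 / 58.93 = 0.1208 mol
Co²⁺ + 2e⁻ → Co, so n(e⁻) = 2 × 0.1208 = 0.2416 mol
Q = 0.2416 × 96485 = 23310 C
t = Q / I = 23310 / 4.92 = 4738 s = 1.32 h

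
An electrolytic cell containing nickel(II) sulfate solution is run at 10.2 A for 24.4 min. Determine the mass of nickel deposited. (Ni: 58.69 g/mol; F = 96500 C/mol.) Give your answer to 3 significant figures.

Charge passed = 10.2 × 1464 = 14930 C
n(e⁻) = 14930 / 96500 = 0.1547 mol
Ni²⁺ + 2e⁻ → Ni, so n(Ni) = 0.1547 / 2 = 0.07735 mol
m = 0.07735 × 58.69 = 4.54 g

4.54 g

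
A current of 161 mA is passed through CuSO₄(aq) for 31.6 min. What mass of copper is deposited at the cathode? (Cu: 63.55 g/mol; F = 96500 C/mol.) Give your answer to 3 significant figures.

0.101 g

Q = 0.161 A × 1896 s = 305.3 C
n(e⁻) = 305.3 / 96500 = 0.003164 mol
Cu²⁺ + 2e⁻ → Cu, so n(Cu) = 0.003164 / 2 = 0.001582 mol
m = 0.001582 × 63.55 = 0.101 g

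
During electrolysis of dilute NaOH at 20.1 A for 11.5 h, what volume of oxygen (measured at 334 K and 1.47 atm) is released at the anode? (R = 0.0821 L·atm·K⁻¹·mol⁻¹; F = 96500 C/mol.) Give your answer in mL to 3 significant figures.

40200 mL

Q = It = 20.1 × 41400 = 8.321×10^5 C
n(e⁻) = Q/F = 8.321×10^5/96500 = 8.623 mol
2H₂O → O₂ + 4H⁺ + 4e⁻, so n(O₂) = 8.623 / 4 = 2.156 mol
V = nRT/P = 2.156 × 0.0821 × 334 / 1.47 = 40.22 L
= 40200 mL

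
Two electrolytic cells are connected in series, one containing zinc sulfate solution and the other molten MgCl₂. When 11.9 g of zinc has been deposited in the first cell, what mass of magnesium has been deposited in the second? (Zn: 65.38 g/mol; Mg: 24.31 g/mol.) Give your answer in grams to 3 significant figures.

4.42 g

n(Zn) = 11.9 / 65.38 = 0.1820 mol
Zn²⁺ + 2e⁻ → Zn, so n(e⁻) = 2 × 0.1820 = 0.3640 mol
Same current for the same time ⇒ same n(e⁻) = 0.3640 mol in both cells.
Mg²⁺ + 2e⁻ → Mg, so n(Mg) = 0.3640 / 2 = 0.1820 mol
m(Mg) = 0.1820 × 24.31 = 4.42 g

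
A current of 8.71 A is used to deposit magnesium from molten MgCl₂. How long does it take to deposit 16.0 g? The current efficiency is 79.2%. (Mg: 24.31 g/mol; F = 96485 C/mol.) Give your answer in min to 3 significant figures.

n(Mg) = 16.0 / 24.31 = 0.6582 mol
Mg²⁺ + 2e⁻ → Mg, so n(e⁻) = 2 × 0.6582 = 1.316 mol
Q = 1.316 × 96485 / 0.792 = 1.603×10^5 C
t = Q / I = 1.603×10^5 / 8.71 = 18400 s = 307 min

307 min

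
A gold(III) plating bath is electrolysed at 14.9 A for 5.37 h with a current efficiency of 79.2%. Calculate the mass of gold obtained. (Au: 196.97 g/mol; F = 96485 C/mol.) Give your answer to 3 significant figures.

155 g

Q = 14.9 × 19332 = 2.880×10^5 C
n(e⁻) = 2.880×10^5 / 96485 = 2.985 mol
Au³⁺ + 3e⁻ → Au, so theoretical m(Au) = 0.9950 × 196.97 = 196.0 g
Actual mass = 79.2% × 196.0 = 155 g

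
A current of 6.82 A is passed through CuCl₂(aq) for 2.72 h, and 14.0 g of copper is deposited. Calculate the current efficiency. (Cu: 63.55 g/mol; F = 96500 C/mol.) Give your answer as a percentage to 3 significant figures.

63.7%

Q = 6.82 × 9792 = 66780 C
n(e⁻) = 66780 / 96500 = 0.6920 mol
Cu²⁺ + 2e⁻ → Cu, so theoretical n(Cu) = 0.3460 mol → 21.99 g
Efficiency = 14.0 / 21.99 = 0.6367 = 63.7%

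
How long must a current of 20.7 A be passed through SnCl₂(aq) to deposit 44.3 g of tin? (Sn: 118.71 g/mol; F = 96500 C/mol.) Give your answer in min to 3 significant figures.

58.0 min

n(Sn) = 44.3 / 118.71 = 0.3732 mol
Sn²⁺ + 2e⁻ → Sn, so n(e⁻) = 2 × 0.3732 = 0.7464 mol
Q = 0.7464 × 96500 = 72030 C
t = Q / I = 72030 / 20.7 = 3480 s = 58.0 min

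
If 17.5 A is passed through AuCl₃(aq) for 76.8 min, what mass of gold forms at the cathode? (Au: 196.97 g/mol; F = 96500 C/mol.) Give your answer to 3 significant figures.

Q = 17.5 A × 4608 s = 80640 C
Moles of electrons = 80640 / 96500 = 0.8356 mol
Au³⁺ + 3e⁻ → Au, so n(Au) = 0.8356 / 3 = 0.2785 mol
m = 0.2785 × 196.97 = 54.9 g

54.9 g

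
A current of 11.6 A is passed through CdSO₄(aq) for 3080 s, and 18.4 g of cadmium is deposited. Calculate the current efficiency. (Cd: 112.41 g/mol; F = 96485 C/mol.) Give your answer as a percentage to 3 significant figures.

88.4%

Q = 11.6 × 3080 = 35730 C
n(e⁻) = 35730 / 96485 = 0.3703 mol
Cd²⁺ + 2e⁻ → Cd, so theoretical n(Cd) = 0.1852 mol → 20.82 g
Efficiency = 18.4 / 20.82 = 0.8838 = 88.4%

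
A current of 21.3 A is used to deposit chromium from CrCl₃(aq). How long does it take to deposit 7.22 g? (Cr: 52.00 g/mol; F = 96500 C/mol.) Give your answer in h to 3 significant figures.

n(Cr) = 7.22 / 52.00 = 0.1388 mol
Cr³⁺ + 3e⁻ → Cr, so n(e⁻) = 3 × 0.1388 = 0.4164 mol
Q = 0.4164 × 96500 = 40180 C
t = Q / I = 40180 / 21.3 = 1886 s = 0.524 h

0.524 h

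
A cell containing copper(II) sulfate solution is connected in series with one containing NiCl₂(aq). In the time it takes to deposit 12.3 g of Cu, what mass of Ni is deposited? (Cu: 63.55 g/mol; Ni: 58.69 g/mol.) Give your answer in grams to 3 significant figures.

n(Cu) = 12.3 / 63.55 = 0.1935 mol
Cu²⁺ + 2e⁻ → Cu, so n(e⁻) = 2 × 0.1935 = 0.3870 mol
The cells are in series, so the same charge (and hence the same n(e⁻) = 0.3870 mol) passes through both.
Ni²⁺ + 2e⁻ → Ni, so n(Ni) = 0.3870 / 2 = 0.1935 mol
m(Ni) = 0.1935 × 58.69 = 11.4 g

11.4 g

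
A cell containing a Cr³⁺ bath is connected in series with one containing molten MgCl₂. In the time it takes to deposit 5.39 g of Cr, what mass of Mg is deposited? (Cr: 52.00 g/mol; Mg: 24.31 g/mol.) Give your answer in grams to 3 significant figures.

n(Cr) = 5.39 / 52.00 = 0.1037 mol
Cr³⁺ + 3e⁻ → Cr, so n(e⁻) = 3 × 0.1037 = 0.3111 mol
Since the cells are in series, n(e⁻) in the Mg cell is also 0.3111 mol.
Mg²⁺ + 2e⁻ → Mg, so n(Mg) = 0.3111 / 2 = 0.1556 mol
m(Mg) = 0.1556 × 24.31 = 3.78 g

3.78 g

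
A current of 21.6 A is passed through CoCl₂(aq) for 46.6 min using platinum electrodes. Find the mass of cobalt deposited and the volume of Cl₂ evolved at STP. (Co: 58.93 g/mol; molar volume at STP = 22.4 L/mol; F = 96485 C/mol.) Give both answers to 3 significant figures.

Q = 21.6 × 2796 = 60390 C; n(e⁻) = 60390 / 96485 = 0.6259 mol
Cathode: Co²⁺ + 2e⁻ → Co → n(Co) = 0.6259/2 = 0.3130 mol → 18.4 g
Anode: 2Cl⁻ → Cl₂ + 2e⁻ → n(Cl₂) = 0.6259/2 = 0.3130 mol → 7.01 L

18.4 g Co; 7.01 L Cl₂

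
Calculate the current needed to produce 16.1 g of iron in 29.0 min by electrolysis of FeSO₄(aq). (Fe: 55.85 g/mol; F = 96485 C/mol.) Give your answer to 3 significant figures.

32.0 A

n(Fe) = 16.1 / 55.85 = 0.2883 mol
Fe²⁺ + 2e⁻ → Fe, so n(e⁻) = 2 × 0.2883 = 0.5766 mol
Q = 0.5766 × 96485 = 55630 C
I = Q / t = 55630 / 1740 s = 32.0 A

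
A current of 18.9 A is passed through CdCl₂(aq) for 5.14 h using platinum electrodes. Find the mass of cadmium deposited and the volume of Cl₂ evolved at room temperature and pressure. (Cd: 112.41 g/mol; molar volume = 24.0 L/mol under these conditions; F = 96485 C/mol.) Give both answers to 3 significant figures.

204 g Cd; 43.5 L Cl₂

Q = 18.9 × 18504 = 3.497×10^5 C; n(e⁻) = 3.497×10^5 / 96485 = 3.624 mol
Cathode: Cd²⁺ + 2e⁻ → Cd → n(Cd) = 3.624/2 = 1.812 mol → 204 g
Anode: 2Cl⁻ → Cl₂ + 2e⁻ → n(Cl₂) = 3.624/2 = 1.812 mol → 43.5 L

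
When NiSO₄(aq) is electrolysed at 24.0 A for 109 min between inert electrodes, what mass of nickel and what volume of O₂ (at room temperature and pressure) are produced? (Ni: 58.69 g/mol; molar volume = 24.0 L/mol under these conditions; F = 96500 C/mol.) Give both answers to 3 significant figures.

47.7 g Ni; 9.76 L O₂

Q = 24.0 × 6540 = 1.570×10^5 C; n(e⁻) = 1.570×10^5 / 96500 = 1.627 mol
Cathode: Ni²⁺ + 2e⁻ → Ni → n(Ni) = 1.627/2 = 0.8135 mol → 47.7 g
Anode: 2H₂O → O₂ + 4H⁺ + 4e⁻ → n(O₂) = 1.627/4 = 0.4068 mol → 9.76 L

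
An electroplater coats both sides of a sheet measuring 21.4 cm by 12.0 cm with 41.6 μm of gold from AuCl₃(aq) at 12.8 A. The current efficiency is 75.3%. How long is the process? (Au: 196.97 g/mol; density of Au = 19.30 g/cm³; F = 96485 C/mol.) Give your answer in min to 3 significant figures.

105 min

Plated area = 2 × 21.4 × 12.0 = 513.6 cm²
Volume = 513.6 × 41.6×10⁻⁴ cm = 2.137 cm³
m(Au) = 2.137 × 19.30 = 41.24 g
n(Au) = 41.24 / 196.97 = 0.2094 mol; n(e⁻) = 3 × 0.2094 = 0.6282 mol
Q = 0.6282 × 96485 / 0.753 = 80490 C
t = 80490 / 12.8 = 6288 s = 105 min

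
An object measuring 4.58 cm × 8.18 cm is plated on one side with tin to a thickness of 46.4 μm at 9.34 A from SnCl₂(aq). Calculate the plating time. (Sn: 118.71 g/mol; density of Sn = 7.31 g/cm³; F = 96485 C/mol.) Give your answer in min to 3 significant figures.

3.69 min

Plated area = 4.58 × 8.18 = 37.46 cm²
Volume = 37.46 × 46.4×10⁻⁴ cm = 0.1738 cm³
m(Sn) = 0.1738 × 7.31 = 1.270 g
n(Sn) = 1.270 / 118.71 = 0.01070 mol; n(e⁻) = 2 × 0.01070 = 0.02140 mol
Q = 0.02140 × 96485 = 2065 C
t = 2065 / 9.34 = 221.1 s = 3.69 min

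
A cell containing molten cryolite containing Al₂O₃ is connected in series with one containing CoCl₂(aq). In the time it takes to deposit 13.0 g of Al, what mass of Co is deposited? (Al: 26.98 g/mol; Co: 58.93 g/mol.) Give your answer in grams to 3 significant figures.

n(Al) = 13.0 / 26.98 = 0.4818 mol
Al³⁺ + 3e⁻ → Al, so n(e⁻) = 3 × 0.4818 = 1.445 mol
Same current for the same time ⇒ same n(e⁻) = 1.445 mol in both cells.
Co²⁺ + 2e⁻ → Co, so n(Co) = 1.445 / 2 = 0.7225 mol
m(Co) = 0.7225 × 58.93 = 42.6 g

42.6 g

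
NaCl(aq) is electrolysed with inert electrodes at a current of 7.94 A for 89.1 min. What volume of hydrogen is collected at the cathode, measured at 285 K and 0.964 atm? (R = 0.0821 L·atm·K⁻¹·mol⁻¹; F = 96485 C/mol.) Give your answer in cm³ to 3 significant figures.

5340 cm³

Q = It = 7.94 × 5346 = 42450 C
n(e⁻) = 42450 / 96485 = 0.4400 mol
2H⁺ + 2e⁻ → H₂, so n(H₂) = 0.4400 / 2 = 0.2200 mol
V = nRT/P = 0.2200 × 0.0821 × 285 / 0.964 = 5.340 L
= 5340 cm³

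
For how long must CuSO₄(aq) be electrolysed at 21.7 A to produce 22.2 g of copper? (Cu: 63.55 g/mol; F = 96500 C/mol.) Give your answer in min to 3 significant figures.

n(Cu) = 22.2 / 63.55 = 0.3493 mol
Cu²⁺ + 2e⁻ → Cu, so n(e⁻) = 2 × 0.3493 = 0.6986 mol
Q = 0.6986 × 96500 = 67410 C
t = Q / I = 67410 / 21.7 = 3106 s = 51.8 min

51.8 min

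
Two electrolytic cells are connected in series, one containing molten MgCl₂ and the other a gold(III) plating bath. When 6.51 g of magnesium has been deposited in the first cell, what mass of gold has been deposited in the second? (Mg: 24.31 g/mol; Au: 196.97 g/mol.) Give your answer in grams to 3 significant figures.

35.2 g

n(Mg) = 6.51 / 24.31 = 0.2678 mol
Mg²⁺ + 2e⁻ → Mg, so n(e⁻) = 2 × 0.2678 = 0.5356 mol
Since the cells are in series, n(e⁻) in the Au cell is also 0.5356 mol.
Au³⁺ + 3e⁻ → Au, so n(Au) = 0.5356 / 3 = 0.1785 mol
m(Au) = 0.1785 × 196.97 = 35.2 g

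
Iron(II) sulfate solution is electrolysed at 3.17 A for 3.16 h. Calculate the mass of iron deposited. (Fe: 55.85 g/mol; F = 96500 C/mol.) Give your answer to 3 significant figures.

10.4 g

Q = 3.17 A × 11376 s = 36060 C
n(e⁻) = Q/F = 36060/96500 = 0.3737 mol
Fe²⁺ + 2e⁻ → Fe, so n(Fe) = 0.3737 / 2 = 0.1869 mol
m = 0.1869 × 55.85 = 10.4 g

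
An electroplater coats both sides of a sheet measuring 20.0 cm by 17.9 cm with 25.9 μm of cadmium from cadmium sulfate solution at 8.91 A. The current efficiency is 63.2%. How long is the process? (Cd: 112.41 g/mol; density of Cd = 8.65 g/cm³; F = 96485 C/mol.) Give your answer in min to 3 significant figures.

Plated area = 2 × 20.0 × 17.9 = 716.0 cm²
Volume = 716.0 × 25.9×10⁻⁴ cm = 1.854 cm³
m(Cd) = 1.854 × 8.65 = 16.04 g
n(Cd) = 16.04 / 112.41 = 0.1427 mol; n(e⁻) = 2 × 0.1427 = 0.2854 mol
Q = 0.2854 × 96485 / 0.632 = 43570 C
t = 43570 / 8.91 = 4890 s = 81.5 min

81.5 min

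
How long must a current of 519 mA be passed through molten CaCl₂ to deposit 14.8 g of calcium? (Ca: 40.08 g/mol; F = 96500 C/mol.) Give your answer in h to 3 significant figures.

38.1 h

n(Ca) = 14.8 / 40.08 = 0.3693 mol
Ca²⁺ + 2e⁻ → Ca, so n(e⁻) = 2 × 0.3693 = 0.7386 mol
Q = 0.7386 × 96500 = 71270 C
t = Q / I = 71270 / 0.519 = 1.373×10^5 s = 38.1 h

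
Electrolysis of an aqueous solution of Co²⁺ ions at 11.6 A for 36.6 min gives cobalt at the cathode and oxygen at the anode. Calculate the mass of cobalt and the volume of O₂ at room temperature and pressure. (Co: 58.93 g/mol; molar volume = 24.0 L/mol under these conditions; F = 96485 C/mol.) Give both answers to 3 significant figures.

7.78 g Co; 1.58 L O₂

Q = 11.6 × 2196 = 25470 C; n(e⁻) = 25470 / 96485 = 0.2640 mol
Cathode: Co²⁺ + 2e⁻ → Co → n(Co) = 0.2640/2 = 0.1320 mol → 7.78 g
Anode: 2H₂O → O₂ + 4H⁺ + 4e⁻ → n(O₂) = 0.2640/4 = 0.06600 mol → 1.58 L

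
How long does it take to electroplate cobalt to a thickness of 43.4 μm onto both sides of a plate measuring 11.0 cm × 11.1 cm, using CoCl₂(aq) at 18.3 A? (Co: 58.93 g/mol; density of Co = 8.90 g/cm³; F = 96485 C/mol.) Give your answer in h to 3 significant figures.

Plated area = 2 × 11.0 × 11.1 = 244.2 cm²
Volume = 244.2 × 43.4×10⁻⁴ cm = 1.060 cm³
m(Co) = 1.060 × 8.90 = 9.434 g
n(Co) = 9.434 / 58.93 = 0.1601 mol; n(e⁻) = 2 × 0.1601 = 0.3202 mol
Q = 0.3202 × 96485 = 30890 C
t = 30890 / 18.3 = 1688 s = 0.469 h

0.469 h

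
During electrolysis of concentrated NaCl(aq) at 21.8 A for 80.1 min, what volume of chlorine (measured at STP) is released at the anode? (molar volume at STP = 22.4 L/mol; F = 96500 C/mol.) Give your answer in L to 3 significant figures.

Q = It = 21.8 × 4806 = 1.048×10^5 C
n(e⁻) = Q/F = 1.048×10^5/96500 = 1.086 mol
2Cl⁻ → Cl₂ + 2e⁻, so n(Cl₂) = 1.086 / 2 = 0.5430 mol
V = 0.5430 × 22.4 = 12.16 L

12.2 L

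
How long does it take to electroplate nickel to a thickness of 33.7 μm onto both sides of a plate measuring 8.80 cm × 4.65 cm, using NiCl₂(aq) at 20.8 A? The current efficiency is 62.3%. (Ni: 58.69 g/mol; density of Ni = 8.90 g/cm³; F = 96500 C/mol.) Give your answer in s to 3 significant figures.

Plated area = 2 × 8.80 × 4.65 = 81.84 cm²
Volume = 81.84 × 33.7×10⁻⁴ cm = 0.2758 cm³
m(Ni) = 0.2758 × 8.90 = 2.455 g
n(Ni) = 2.455 / 58.69 = 0.04183 mol; n(e⁻) = 2 × 0.04183 = 0.08366 mol
Q = 0.08366 × 96500 / 0.623 = 12960 C
t = 12960 / 20.8 = 623.1 s

623 s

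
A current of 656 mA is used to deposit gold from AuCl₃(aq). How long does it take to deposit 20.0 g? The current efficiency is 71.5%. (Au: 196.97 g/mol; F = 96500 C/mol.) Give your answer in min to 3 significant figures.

n(Au) = 20.0 / 196.97 = 0.1015 mol
Au³⁺ + 3e⁻ → Au, so n(e⁻) = 3 × 0.1015 = 0.3045 mol
Q = 0.3045 × 96500 / 0.715 = 41100 C
t = Q / I = 41100 / 0.656 = 62650 s = 1040 min

1040 min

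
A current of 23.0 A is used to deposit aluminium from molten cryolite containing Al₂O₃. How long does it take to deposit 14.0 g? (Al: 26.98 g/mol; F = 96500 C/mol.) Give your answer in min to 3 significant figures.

109 min

n(Al) = 14.0 / 26.98 = 0.5189 mol
Al³⁺ + 3e⁻ → Al, so n(e⁻) = 3 × 0.5189 = 1.557 mol
Q = 1.557 × 96500 = 1.503×10^5 C
t = Q / I = 1.503×10^5 / 23.0 = 6535 s = 109 min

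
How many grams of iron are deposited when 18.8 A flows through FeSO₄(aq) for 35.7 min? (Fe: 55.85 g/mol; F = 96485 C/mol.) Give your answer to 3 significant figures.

11.7 g

Charge passed = 18.8 × 2142 = 40270 C
n(e⁻) = 40270 / 96485 = 0.4174 mol
Fe²⁺ + 2e⁻ → Fe, so n(Fe) = 0.4174 / 2 = 0.2087 mol
m = 0.2087 × 55.85 = 11.7 g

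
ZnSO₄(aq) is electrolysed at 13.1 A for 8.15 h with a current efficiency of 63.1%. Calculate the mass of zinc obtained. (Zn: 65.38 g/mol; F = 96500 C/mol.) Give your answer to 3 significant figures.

Q = 13.1 × 29340 = 3.844×10^5 C
n(e⁻) = 3.844×10^5 / 96500 = 3.983 mol
Zn²⁺ + 2e⁻ → Zn, so theoretical m(Zn) = 1.992 × 65.38 = 130.2 g
Actual mass = 63.1% × 130.2 = 82.2 g

82.2 g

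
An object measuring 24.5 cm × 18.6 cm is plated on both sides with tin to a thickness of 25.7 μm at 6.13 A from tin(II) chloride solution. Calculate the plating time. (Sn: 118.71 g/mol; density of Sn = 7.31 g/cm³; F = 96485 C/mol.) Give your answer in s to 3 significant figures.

4540 s

Plated area = 2 × 24.5 × 18.6 = 911.4 cm²
Volume = 911.4 × 25.7×10⁻⁴ cm = 2.342 cm³
m(Sn) = 2.342 × 7.31 = 17.12 g
n(Sn) = 17.12 / 118.71 = 0.1442 mol; n(e⁻) = 2 × 0.1442 = 0.2884 mol
Q = 0.2884 × 96485 = 27830 C
t = 27830 / 6.13 = 4540 s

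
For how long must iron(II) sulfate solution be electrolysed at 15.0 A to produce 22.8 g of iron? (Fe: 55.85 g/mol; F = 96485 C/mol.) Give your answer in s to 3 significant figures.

5250 s

n(Fe) = 22.8 / 55.85 = 0.4082 mol
Fe²⁺ + 2e⁻ → Fe, so n(e⁻) = 2 × 0.4082 = 0.8164 mol
Q = 0.8164 × 96485 = 78770 C
t = Q / I = 78770 / 15.0 = 5251 s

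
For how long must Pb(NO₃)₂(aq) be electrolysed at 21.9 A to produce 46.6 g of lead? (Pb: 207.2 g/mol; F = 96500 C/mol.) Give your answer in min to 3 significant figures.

33.0 min

n(Pb) = 46.6 / 207.2 = 0.2249 mol
Pb²⁺ + 2e⁻ → Pb, so n(e⁻) = 2 × 0.2249 = 0.4498 mol
Q = 0.4498 × 96500 = 43410 C
t = Q / I = 43410 / 21.9 = 1982 s = 33.0 min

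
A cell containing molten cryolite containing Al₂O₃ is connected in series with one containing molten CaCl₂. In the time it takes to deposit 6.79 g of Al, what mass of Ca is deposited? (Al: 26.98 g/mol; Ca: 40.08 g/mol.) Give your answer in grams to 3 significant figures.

n(Al) = 6.79 / 26.98 = 0.2517 mol
Al³⁺ + 3e⁻ → Al, so n(e⁻) = 3 × 0.2517 = 0.7551 mol
Same current for the same time ⇒ same n(e⁻) = 0.7551 mol in both cells.
Ca²⁺ + 2e⁻ → Ca, so n(Ca) = 0.7551 / 2 = 0.3776 mol
m(Ca) = 0.3776 × 40.08 = 15.1 g

15.1 g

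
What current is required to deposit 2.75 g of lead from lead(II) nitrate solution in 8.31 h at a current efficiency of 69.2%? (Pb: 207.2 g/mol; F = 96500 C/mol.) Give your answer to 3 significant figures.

0.124 A

n(Pb) = 2.75 / 207.2 = 0.01327 mol
Pb²⁺ + 2e⁻ → Pb, so n(e⁻) = 2 × 0.01327 = 0.02654 mol
Q = 0.02654 × 96500 / 0.692 = 3701 C
I = Q / t = 3701 / 29916 s = 0.124 A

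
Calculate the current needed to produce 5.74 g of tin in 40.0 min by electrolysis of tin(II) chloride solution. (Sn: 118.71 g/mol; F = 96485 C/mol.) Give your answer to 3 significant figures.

n(Sn) = 5.74 / 118.71 = 0.04835 mol
Sn²⁺ + 2e⁻ → Sn, so n(e⁻) = 2 × 0.04835 = 0.09670 mol
Q = 0.09670 × 96485 = 9330 C
I = Q / t = 9330 / 2400 s = 3.89 A

3.89 A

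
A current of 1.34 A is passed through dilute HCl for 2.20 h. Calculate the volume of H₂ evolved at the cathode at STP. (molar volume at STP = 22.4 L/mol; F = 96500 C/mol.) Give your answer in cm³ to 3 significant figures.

Charge passed = 1.34 × 7920 = 10610 C
n(e⁻) = Q/F = 10610/96500 = 0.1099 mol
2H⁺ + 2e⁻ → H₂, so n(H₂) = 0.1099 / 2 = 0.05495 mol
V = 0.05495 × 22.4 = 1.231 L
= 1230 cm³

1230 cm³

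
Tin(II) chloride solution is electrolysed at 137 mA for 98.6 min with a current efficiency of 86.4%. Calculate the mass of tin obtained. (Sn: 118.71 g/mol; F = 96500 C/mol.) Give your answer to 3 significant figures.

Q = 0.137 × 5916 = 810.5 C
n(e⁻) = 810.5 / 96500 = 0.008399 mol
Sn²⁺ + 2e⁻ → Sn, so theoretical m(Sn) = 0.004200 × 118.71 = 0.4986 g
Actual mass = 86.4% × 0.4986 = 0.431 g

0.431 g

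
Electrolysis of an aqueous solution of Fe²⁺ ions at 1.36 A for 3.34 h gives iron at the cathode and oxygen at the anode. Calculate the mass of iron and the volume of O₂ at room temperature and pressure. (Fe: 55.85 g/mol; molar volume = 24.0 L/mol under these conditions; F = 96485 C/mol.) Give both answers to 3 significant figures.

Q = 1.36 × 12024 = 16350 C; n(e⁻) = 16350 / 96485 = 0.1695 mol
Cathode: Fe²⁺ + 2e⁻ → Fe → n(Fe) = 0.1695/2 = 0.08475 mol → 4.73 g
Anode: 2H₂O → O₂ + 4H⁺ + 4e⁻ → n(O₂) = 0.1695/4 = 0.04238 mol → 1.02 L

4.73 g Fe; 1.02 L O₂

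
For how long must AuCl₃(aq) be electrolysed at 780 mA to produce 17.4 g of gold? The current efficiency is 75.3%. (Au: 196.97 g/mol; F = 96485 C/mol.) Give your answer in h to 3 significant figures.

n(Au) = 17.4 / 196.97 = 0.08834 mol
Au³⁺ + 3e⁻ → Au, so n(e⁻) = 3 × 0.08834 = 0.2650 mol
Q = 0.2650 × 96485 / 0.753 = 33960 C
t = Q / I = 33960 / 0.780 = 43540 s = 12.1 h

12.1 h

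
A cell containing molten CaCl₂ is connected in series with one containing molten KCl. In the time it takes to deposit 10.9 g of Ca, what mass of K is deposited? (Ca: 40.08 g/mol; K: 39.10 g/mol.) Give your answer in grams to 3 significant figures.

n(Ca) = 10.9 / 40.08 = 0.2720 mol
Ca²⁺ + 2e⁻ → Ca, so n(e⁻) = 2 × 0.2720 = 0.5440 mol
Since the cells are in series, n(e⁻) in the K cell is also 0.5440 mol.
K⁺ + e⁻ → K, so n(K) = 0.5440 mol
m(K) = 0.5440 × 39.10 = 21.3 g

21.3 g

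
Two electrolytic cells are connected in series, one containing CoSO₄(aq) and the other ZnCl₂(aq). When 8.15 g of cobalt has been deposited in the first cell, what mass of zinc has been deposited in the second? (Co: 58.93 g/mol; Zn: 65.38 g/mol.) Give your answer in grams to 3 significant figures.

n(Co) = 8.15 / 58.93 = 0.1383 mol
Co²⁺ + 2e⁻ → Co, so n(e⁻) = 2 × 0.1383 = 0.2766 mol
The cells are in series, so the same charge (and hence the same n(e⁻) = 0.2766 mol) passes through both.
Zn²⁺ + 2e⁻ → Zn, so n(Zn) = 0.2766 / 2 = 0.1383 mol
m(Zn) = 0.1383 × 65.38 = 9.04 g

9.04 g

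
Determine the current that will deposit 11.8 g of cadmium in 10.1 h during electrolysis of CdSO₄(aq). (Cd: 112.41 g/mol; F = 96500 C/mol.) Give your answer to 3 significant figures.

0.557 A

n(Cd) = 11.8 / 112.41 = 0.1050 mol
Cd²⁺ + 2e⁻ → Cd, so n(e⁻) = 2 × 0.1050 = 0.2100 mol
Q = 0.2100 × 96500 = 20270 C
I = Q / t = 20270 / 36360 s = 0.557 A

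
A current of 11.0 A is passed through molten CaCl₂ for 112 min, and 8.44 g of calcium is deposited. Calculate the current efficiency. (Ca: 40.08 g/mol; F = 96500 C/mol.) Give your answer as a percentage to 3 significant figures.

55.0%

Q = 11.0 × 6720 = 73920 C
n(e⁻) = 73920 / 96500 = 0.7660 mol
Ca²⁺ + 2e⁻ → Ca, so theoretical n(Ca) = 0.3830 mol → 15.35 g
Efficiency = 8.44 / 15.35 = 0.5498 = 55.0%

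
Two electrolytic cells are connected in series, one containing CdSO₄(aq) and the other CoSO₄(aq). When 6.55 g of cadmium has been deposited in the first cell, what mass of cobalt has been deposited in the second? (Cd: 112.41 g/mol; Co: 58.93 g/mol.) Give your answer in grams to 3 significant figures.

3.43 g

n(Cd) = 6.55 / 112.41 = 0.05827 mol
Cd²⁺ + 2e⁻ → Cd, so n(e⁻) = 2 × 0.05827 = 0.1165 mol
The cells are in series, so the same charge (and hence the same n(e⁻) = 0.1165 mol) passes through both.
Co²⁺ + 2e⁻ → Co, so n(Co) = 0.1165 / 2 = 0.05825 mol
m(Co) = 0.05825 × 58.93 = 3.43 g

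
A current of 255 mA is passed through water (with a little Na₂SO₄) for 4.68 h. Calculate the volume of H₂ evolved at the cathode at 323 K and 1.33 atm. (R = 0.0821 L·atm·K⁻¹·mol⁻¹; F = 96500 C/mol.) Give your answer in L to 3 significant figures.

Charge passed = 0.255 × 16848 = 4296 C
n(e⁻) = Q/F = 4296/96500 = 0.04452 mol
2H⁺ + 2e⁻ → H₂, so n(H₂) = 0.04452 / 2 = 0.02226 mol
V = nRT/P = 0.02226 × 0.0821 × 323 / 1.33 = 0.4438 L

0.444 L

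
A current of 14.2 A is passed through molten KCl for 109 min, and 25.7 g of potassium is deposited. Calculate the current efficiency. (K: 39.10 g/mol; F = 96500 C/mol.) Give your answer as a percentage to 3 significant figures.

Q = 14.2 × 6540 = 92870 C
n(e⁻) = 92870 / 96500 = 0.9624 mol
K⁺ + e⁻ → K, so theoretical n(K) = 0.9624 mol → 37.63 g
Efficiency = 25.7 / 37.63 = 0.6830 = 68.3%

68.3%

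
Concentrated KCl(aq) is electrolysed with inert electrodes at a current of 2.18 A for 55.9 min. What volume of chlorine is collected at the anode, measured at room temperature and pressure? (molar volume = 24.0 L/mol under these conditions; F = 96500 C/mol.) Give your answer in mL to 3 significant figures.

Charge passed = 2.18 × 3354 = 7312 C
n(e⁻) = 7312 / 96500 = 0.07577 mol
2Cl⁻ → Cl₂ + 2e⁻, so n(Cl₂) = 0.07577 / 2 = 0.03789 mol
V = 0.03789 × 24.0 = 0.9094 L
= 909 mL

909 mL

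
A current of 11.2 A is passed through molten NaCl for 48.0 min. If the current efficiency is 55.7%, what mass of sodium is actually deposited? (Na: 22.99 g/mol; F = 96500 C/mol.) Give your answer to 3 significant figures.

Q = 11.2 × 2880 = 32260 C
n(e⁻) = 32260 / 96500 = 0.3343 mol
Na⁺ + e⁻ → Na, so theoretical m(Na) = 0.3343 × 22.99 = 7.686 g
Actual mass = 55.7% × 7.686 = 4.28 g

4.28 g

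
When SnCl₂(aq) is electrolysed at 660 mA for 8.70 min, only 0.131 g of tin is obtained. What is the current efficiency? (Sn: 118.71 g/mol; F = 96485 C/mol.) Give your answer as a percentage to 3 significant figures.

Q = 0.660 × 522 = 344.5 C
n(e⁻) = 344.5 / 96485 = 0.003571 mol
Sn²⁺ + 2e⁻ → Sn, so theoretical n(Sn) = 0.001786 mol → 0.2120 g
Efficiency = 0.131 / 0.2120 = 0.6179 = 61.8%

61.8%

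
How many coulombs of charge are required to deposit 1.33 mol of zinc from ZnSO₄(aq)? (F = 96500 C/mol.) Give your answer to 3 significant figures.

2.57×10^5 C

Zn²⁺ + 2e⁻ → Zn, so n(e⁻) = 2 × 1.33 = 2.660 mol
Q = 2.660 × 96500 = 2.567×10^5 C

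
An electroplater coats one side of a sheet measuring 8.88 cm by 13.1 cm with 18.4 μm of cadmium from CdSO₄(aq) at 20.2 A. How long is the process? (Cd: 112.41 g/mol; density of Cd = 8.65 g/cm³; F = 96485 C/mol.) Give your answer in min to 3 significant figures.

Plated area = 8.88 × 13.1 = 116.3 cm²
Volume = 116.3 × 18.4×10⁻⁴ cm = 0.2140 cm³
m(Cd) = 0.2140 × 8.65 = 1.851 g
n(Cd) = 1.851 / 112.41 = 0.01647 mol; n(e⁻) = 2 × 0.01647 = 0.03294 mol
Q = 0.03294 × 96485 = 3178 C
t = 3178 / 20.2 = 157.3 s = 2.62 min

2.62 min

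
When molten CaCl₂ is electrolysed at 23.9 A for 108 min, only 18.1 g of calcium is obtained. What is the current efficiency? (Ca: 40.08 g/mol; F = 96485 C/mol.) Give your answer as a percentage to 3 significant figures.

Q = 23.9 × 6480 = 1.549×10^5 C
n(e⁻) = 1.549×10^5 / 96485 = 1.605 mol
Ca²⁺ + 2e⁻ → Ca, so theoretical n(Ca) = 0.8025 mol → 32.16 g
Efficiency = 18.1 / 32.16 = 0.5628 = 56.3%

56.3%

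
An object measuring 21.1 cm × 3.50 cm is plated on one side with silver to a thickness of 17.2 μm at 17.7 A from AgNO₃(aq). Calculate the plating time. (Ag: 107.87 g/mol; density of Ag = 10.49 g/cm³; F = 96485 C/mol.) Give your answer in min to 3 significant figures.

Plated area = 21.1 × 3.50 = 73.85 cm²
Volume = 73.85 × 17.2×10⁻⁴ cm = 0.1270 cm³
m(Ag) = 0.1270 × 10.49 = 1.332 g
n(Ag) = 1.332 / 107.87 = 0.01235 mol; n(e⁻) = 0.01235 mol
Q = 0.01235 × 96485 = 1192 C
t = 1192 / 17.7 = 67.34 s = 1.12 min

1.12 min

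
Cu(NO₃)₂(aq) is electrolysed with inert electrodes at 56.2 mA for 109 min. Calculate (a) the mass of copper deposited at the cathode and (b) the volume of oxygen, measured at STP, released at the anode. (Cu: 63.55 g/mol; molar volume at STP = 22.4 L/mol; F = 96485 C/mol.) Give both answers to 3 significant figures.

0.121 g Cu; 0.0213 L O₂

Q = 0.0562 × 6540 = 367.5 C; n(e⁻) = 367.5 / 96485 = 0.003809 mol
Cathode: Cu²⁺ + 2e⁻ → Cu → n(Cu) = 0.003809/2 = 0.001905 mol → 0.121 g
Anode: 2H₂O → O₂ + 4H⁺ + 4e⁻ → n(O₂) = 0.003809/4 = 9.523×10^-4 mol → 0.0213 L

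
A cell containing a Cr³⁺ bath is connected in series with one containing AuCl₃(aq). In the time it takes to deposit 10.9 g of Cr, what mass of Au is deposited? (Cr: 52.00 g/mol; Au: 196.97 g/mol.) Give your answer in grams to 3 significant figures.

41.3 g

n(Cr) = 10.9 / 52.00 = 0.2096 mol
Cr³⁺ + 3e⁻ → Cr, so n(e⁻) = 3 × 0.2096 = 0.6288 mol
Since the cells are in series, n(e⁻) in the Au cell is also 0.6288 mol.
Au³⁺ + 3e⁻ → Au, so n(Au) = 0.6288 / 3 = 0.2096 mol
m(Au) = 0.2096 × 196.97 = 41.3 g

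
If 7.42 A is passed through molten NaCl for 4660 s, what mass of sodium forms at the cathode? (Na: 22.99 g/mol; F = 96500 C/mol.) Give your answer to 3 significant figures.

Q = It = 7.42 × 4660 = 34580 C
n(e⁻) = 34580 / 96500 = 0.3583 mol
Na⁺ + e⁻ → Na, so n(Na) = 0.3583 mol
m = 0.3583 × 22.99 = 8.24 g

8.24 g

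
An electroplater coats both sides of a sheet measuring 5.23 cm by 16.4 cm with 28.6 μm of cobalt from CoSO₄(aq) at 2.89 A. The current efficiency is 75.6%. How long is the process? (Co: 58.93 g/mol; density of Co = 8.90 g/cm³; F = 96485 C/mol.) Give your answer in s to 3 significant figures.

Plated area = 2 × 5.23 × 16.4 = 171.5 cm²
Volume = 171.5 × 28.6×10⁻⁴ cm = 0.4905 cm³
m(Co) = 0.4905 × 8.90 = 4.365 g
n(Co) = 4.365 / 58.93 = 0.07407 mol; n(e⁻) = 2 × 0.07407 = 0.1481 mol
Q = 0.1481 × 96485 / 0.756 = 18900 C
t = 18900 / 2.89 = 6540 s

6540 s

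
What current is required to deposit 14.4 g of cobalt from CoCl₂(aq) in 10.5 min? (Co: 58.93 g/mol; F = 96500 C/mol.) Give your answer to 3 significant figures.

74.9 A

n(Co) = 14.4 / 58.93 = 0.2444 mol
Co²⁺ + 2e⁻ → Co, so n(e⁻) = 2 × 0.2444 = 0.4888 mol
Q = 0.4888 × 96500 = 47170 C
I = Q / t = 47170 / 630 s = 74.9 A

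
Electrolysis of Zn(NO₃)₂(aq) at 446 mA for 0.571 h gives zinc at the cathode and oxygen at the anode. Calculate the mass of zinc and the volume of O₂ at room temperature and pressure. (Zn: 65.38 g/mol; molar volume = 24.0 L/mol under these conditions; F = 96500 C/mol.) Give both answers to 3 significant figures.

0.311 g Zn; 0.0570 L O₂

Q = 0.446 × 2055.6 = 916.8 C; n(e⁻) = 916.8 / 96500 = 0.009501 mol
Cathode: Zn²⁺ + 2e⁻ → Zn → n(Zn) = 0.009501/2 = 0.004751 mol → 0.311 g
Anode: 2H₂O → O₂ + 4H⁺ + 4e⁻ → n(O₂) = 0.009501/4 = 0.002375 mol → 0.0570 L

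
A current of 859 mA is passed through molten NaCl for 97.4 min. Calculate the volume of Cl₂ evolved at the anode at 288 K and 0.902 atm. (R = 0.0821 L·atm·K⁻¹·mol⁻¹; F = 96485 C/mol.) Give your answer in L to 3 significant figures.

Q = It = 0.859 × 5844 = 5020 C
n(e⁻) = Q/F = 5020/96485 = 0.05203 mol
2Cl⁻ → Cl₂ + 2e⁻, so n(Cl₂) = 0.05203 / 2 = 0.02602 mol
V = nRT/P = 0.02602 × 0.0821 × 288 / 0.902 = 0.6821 L

0.682 L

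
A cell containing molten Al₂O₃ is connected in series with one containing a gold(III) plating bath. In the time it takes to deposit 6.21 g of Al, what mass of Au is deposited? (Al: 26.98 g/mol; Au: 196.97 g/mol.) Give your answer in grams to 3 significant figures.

45.3 g

n(Al) = 6.21 / 26.98 = 0.2302 mol
Al³⁺ + 3e⁻ → Al, so n(e⁻) = 3 × 0.2302 = 0.6906 mol
Same current for the same time ⇒ same n(e⁻) = 0.6906 mol in both cells.
Au³⁺ + 3e⁻ → Au, so n(Au) = 0.6906 / 3 = 0.2302 mol
m(Au) = 0.2302 × 196.97 = 45.3 g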